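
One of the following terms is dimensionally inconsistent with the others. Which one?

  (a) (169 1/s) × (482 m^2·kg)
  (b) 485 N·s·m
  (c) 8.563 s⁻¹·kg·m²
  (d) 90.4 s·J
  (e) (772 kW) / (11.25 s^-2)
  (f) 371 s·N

(f)

Expand each in SI base units:
  (a) [s⁻¹] · [kg·m²] = kg·m²·s⁻¹
  (b) N·m·s = kg·m·s⁻²·m·s = kg·m²·s⁻¹
  (c) kg·m²·s⁻¹
  (d) J·s = N·m·s = kg·m²·s⁻¹
  (e) [kg·m²·s⁻³] / [s⁻²] = kg·m²·s⁻¹
  (f) N·s = kg·m·s⁻²·s = kg·m·s⁻¹
All reduce to kg·m²·s⁻¹ except (f), which is kg·m·s⁻¹.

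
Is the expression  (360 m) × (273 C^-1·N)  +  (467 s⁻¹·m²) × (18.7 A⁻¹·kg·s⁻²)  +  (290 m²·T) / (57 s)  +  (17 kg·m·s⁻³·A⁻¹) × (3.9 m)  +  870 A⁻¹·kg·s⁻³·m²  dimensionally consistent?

Dimensions:
  (360 m) × (273 C^-1·N):  [m] · [kg·m·s⁻³·A⁻¹] = kg·m²·s⁻³·A⁻¹
  (467 s⁻¹·m²) × (18.7 A⁻¹·kg·s⁻²):  [m²·s⁻¹] · [kg·s⁻²·A⁻¹] = kg·m²·s⁻³·A⁻¹
  (290 m²·T) / (57 s):  [kg·m²·s⁻²·A⁻¹] / [s] = kg·m²·s⁻³·A⁻¹
  (17 kg·m·s⁻³·A⁻¹) × (3.9 m):  [kg·m·s⁻³·A⁻¹] · [m] = kg·m²·s⁻³·A⁻¹
  870 A⁻¹·kg·s⁻³·m²:  kg·m²·s⁻³·A⁻¹
Every term reduces to kg·m²·s⁻³·A⁻¹.

Yes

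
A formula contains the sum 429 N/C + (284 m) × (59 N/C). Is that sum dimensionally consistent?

Work out the base dimensions of each:
  429 N/C:  N·C⁻¹ = kg·m·s⁻²·(s·A)⁻¹ = kg·m·s⁻³·A⁻¹
  (284 m) × (59 N/C):  [m] · [kg·m·s⁻³·A⁻¹] = kg·m²·s⁻³·A⁻¹
kg·m·s⁻³·A⁻¹ ≠ kg·m²·s⁻³·A⁻¹, so they cannot be added.

No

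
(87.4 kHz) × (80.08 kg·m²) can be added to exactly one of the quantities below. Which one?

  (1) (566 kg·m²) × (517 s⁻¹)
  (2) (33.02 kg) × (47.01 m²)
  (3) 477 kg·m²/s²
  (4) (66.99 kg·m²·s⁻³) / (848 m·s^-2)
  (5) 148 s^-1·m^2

Reference: [s⁻¹] · [kg·m²] = kg·m²·s⁻¹.
Each option:
  (1) [kg·m²] · [s⁻¹] = kg·m²·s⁻¹  ← same
  (2) [kg] · [m²] = kg·m²
  (3) kg·m²·s⁻²
  (4) [kg·m²·s⁻³] / [m·s⁻²] = kg·m·s⁻¹
  (5) m²·s⁻¹
Only (1) matches kg·m²·s⁻¹.

(1)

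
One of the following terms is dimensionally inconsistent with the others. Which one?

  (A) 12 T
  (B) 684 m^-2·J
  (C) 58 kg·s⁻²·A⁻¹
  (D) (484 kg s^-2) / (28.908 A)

(B)

In SI base units:
  (A) T = Wb·m⁻² = kg·s⁻²·A⁻¹
  (B) J·m⁻² = N·m·m⁻² = kg·s⁻²
  (C) kg·s⁻²·A⁻¹
  (D) [kg·s⁻²] / [A] = kg·s⁻²·A⁻¹
All reduce to kg·s⁻²·A⁻¹ except (B), which is kg·s⁻².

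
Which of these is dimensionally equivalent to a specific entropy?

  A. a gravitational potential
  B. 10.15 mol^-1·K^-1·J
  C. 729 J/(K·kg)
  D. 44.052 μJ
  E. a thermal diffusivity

C.

Reference: [specific entropy] = m²·s⁻²·K⁻¹.
Each option:
  A. [gravitational potential] = m²·s⁻²
  B. J·mol⁻¹·K⁻¹ = N·m·mol⁻¹·K⁻¹ = kg·m²·s⁻²·K⁻¹·mol⁻¹
  C. J·kg⁻¹·K⁻¹ = N·m·kg⁻¹·K⁻¹ = m²·s⁻²·K⁻¹  ← same
  D. J = N·m = kg·m²·s⁻²
  E. [thermal diffusivity] = m²·s⁻¹
Only C. matches m²·s⁻²·K⁻¹.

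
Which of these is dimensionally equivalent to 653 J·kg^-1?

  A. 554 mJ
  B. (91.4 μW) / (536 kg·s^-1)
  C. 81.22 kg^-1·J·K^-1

Reference: J·kg⁻¹ = N·m·kg⁻¹ = m²·s⁻².
Each option:
  A. J = N·m = kg·m²·s⁻²
  B. [kg·m²·s⁻³] / [kg·s⁻¹] = m²·s⁻²  ← same
  C. J·kg⁻¹·K⁻¹ = N·m·kg⁻¹·K⁻¹ = m²·s⁻²·K⁻¹
Only B. matches m²·s⁻².

B.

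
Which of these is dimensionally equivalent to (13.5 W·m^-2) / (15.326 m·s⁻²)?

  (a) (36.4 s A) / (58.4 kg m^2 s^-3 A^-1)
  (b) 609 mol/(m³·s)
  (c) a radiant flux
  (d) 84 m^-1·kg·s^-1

(d)

Reference: [kg·s⁻³] / [m·s⁻²] = kg·m⁻¹·s⁻¹.
Each option:
  (a) [s·A] / [kg·m²·s⁻³·A⁻¹] = kg⁻¹·m⁻²·s⁴·A²
  (b) mol·m⁻³·s⁻¹ = m⁻³·s⁻¹·mol
  (c) [radiant flux] = kg·m²·s⁻³
  (d) kg·m⁻¹·s⁻¹  ← same
Only (d) matches kg·m⁻¹·s⁻¹.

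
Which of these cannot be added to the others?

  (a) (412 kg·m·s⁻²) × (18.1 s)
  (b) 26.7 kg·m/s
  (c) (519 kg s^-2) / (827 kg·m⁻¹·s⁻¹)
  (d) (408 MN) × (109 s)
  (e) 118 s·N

(c)

Expand each in SI base units:
  (a) [kg·m·s⁻²] · [s] = kg·m·s⁻¹
  (b) kg·m·s⁻¹
  (c) [kg·s⁻²] / [kg·m⁻¹·s⁻¹] = m·s⁻¹
  (d) [kg·m·s⁻²] · [s] = kg·m·s⁻¹
  (e) N·s = kg·m·s⁻²·s = kg·m·s⁻¹
All reduce to kg·m·s⁻¹ except (c), which is m·s⁻¹.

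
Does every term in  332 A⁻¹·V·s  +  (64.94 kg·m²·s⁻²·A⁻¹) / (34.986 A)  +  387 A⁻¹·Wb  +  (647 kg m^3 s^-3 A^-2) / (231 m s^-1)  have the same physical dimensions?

Yes

Work out the base dimensions of each:
  332 A⁻¹·V·s:  V·s·A⁻¹ = J·C⁻¹·s·A⁻¹ = kg·m²·s⁻²·A⁻²
  (64.94 kg·m²·s⁻²·A⁻¹) / (34.986 A):  [kg·m²·s⁻²·A⁻¹] / [A] = kg·m²·s⁻²·A⁻²
  387 A⁻¹·Wb:  Wb·A⁻¹ = V·s·A⁻¹ = kg·m²·s⁻²·A⁻²
  (647 kg m^3 s^-3 A^-2) / (231 m s^-1):  [kg·m³·s⁻³·A⁻²] / [m·s⁻¹] = kg·m²·s⁻²·A⁻²
Every term reduces to kg·m²·s⁻²·A⁻².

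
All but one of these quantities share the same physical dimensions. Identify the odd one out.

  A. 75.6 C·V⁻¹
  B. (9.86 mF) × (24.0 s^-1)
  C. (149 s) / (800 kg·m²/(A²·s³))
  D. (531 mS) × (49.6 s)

Reduce each to base SI dimensions:
  A. C·V⁻¹ = s·A·(J·C⁻¹)⁻¹ = kg⁻¹·m⁻²·s⁴·A²
  B. [kg⁻¹·m⁻²·s⁴·A²] · [s⁻¹] = kg⁻¹·m⁻²·s³·A²
  C. [s] / [kg·m²·s⁻³·A⁻²] = kg⁻¹·m⁻²·s⁴·A²
  D. [kg⁻¹·m⁻²·s³·A²] · [s] = kg⁻¹·m⁻²·s⁴·A²
All reduce to kg⁻¹·m⁻²·s⁴·A² except B., which is kg⁻¹·m⁻²·s³·A².

B.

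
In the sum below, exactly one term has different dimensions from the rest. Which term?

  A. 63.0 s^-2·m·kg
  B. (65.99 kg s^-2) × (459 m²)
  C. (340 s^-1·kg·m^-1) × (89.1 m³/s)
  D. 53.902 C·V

Expand each in SI base units:
  A. kg·m·s⁻²
  B. [kg·s⁻²] · [m²] = kg·m²·s⁻²
  C. [kg·m⁻¹·s⁻¹] · [m³·s⁻¹] = kg·m²·s⁻²
  D. C·V = s·A·J·C⁻¹ = kg·m²·s⁻²
All reduce to kg·m²·s⁻² except A., which is kg·m·s⁻².

A.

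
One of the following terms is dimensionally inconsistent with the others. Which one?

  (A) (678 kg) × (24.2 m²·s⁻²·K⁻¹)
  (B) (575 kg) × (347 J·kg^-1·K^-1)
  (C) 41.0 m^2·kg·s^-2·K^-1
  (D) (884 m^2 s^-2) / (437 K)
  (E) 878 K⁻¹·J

Work out the base dimensions of each:
  (A) [kg] · [m²·s⁻²·K⁻¹] = kg·m²·s⁻²·K⁻¹
  (B) [kg] · [m²·s⁻²·K⁻¹] = kg·m²·s⁻²·K⁻¹
  (C) kg·m²·s⁻²·K⁻¹
  (D) [m²·s⁻²] / [K] = m²·s⁻²·K⁻¹
  (E) J·K⁻¹ = N·m·K⁻¹ = kg·m²·s⁻²·K⁻¹
All reduce to kg·m²·s⁻²·K⁻¹ except (D), which is m²·s⁻²·K⁻¹.

(D)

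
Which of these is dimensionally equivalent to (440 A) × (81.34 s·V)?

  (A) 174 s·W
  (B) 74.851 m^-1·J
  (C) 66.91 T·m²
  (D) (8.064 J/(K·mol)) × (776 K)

Reference: [A] · [kg·m²·s⁻²·A⁻¹] = kg·m²·s⁻².
Each option:
  (A) W·s = J·s⁻¹·s = kg·m²·s⁻²  ← same
  (B) J·m⁻¹ = N·m·m⁻¹ = kg·m·s⁻²
  (C) T·m² = Wb·m⁻²·m² = kg·m²·s⁻²·A⁻¹
  (D) [kg·m²·s⁻²·K⁻¹·mol⁻¹] · [K] = kg·m²·s⁻²·mol⁻¹
Only (A) matches kg·m²·s⁻².

(A)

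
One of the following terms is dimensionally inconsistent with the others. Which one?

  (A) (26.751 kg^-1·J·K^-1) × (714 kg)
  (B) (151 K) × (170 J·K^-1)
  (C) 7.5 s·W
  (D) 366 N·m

In SI base units:
  (A) [m²·s⁻²·K⁻¹] · [kg] = kg·m²·s⁻²·K⁻¹
  (B) [K] · [kg·m²·s⁻²·K⁻¹] = kg·m²·s⁻²
  (C) W·s = J·s⁻¹·s = kg·m²·s⁻²
  (D) N·m = kg·m·s⁻²·m = kg·m²·s⁻²
All reduce to kg·m²·s⁻² except (A), which is kg·m²·s⁻²·K⁻¹.

(A)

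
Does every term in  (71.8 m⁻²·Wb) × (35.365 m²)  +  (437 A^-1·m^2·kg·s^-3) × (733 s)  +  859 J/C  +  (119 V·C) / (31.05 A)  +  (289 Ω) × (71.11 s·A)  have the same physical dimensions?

No

Work out the base dimensions of each:
  (71.8 m⁻²·Wb) × (35.365 m²):  [kg·s⁻²·A⁻¹] · [m²] = kg·m²·s⁻²·A⁻¹
  (437 A^-1·m^2·kg·s^-3) × (733 s):  [kg·m²·s⁻³·A⁻¹] · [s] = kg·m²·s⁻²·A⁻¹
  859 J/C:  J·C⁻¹ = N·m·(s·A)⁻¹ = kg·m²·s⁻³·A⁻¹
  (119 V·C) / (31.05 A):  [kg·m²·s⁻²] / [A] = kg·m²·s⁻²·A⁻¹
  (289 Ω) × (71.11 s·A):  [kg·m²·s⁻³·A⁻²] · [s·A] = kg·m²·s⁻²·A⁻¹
The terms do not share a single dimension (kg·m²·s⁻²·A⁻¹ vs kg·m²·s⁻³·A⁻¹).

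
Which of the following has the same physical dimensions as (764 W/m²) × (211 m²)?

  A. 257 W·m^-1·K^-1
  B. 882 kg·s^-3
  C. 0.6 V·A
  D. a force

C.

Reference: [kg·s⁻³] · [m²] = kg·m²·s⁻³.
Each option:
  A. W·m⁻¹·K⁻¹ = J·s⁻¹·m⁻¹·K⁻¹ = kg·m·s⁻³·K⁻¹
  B. kg·s⁻³
  C. V·A = J·C⁻¹·A = kg·m²·s⁻³  ← same
  D. [force] = kg·m·s⁻²
Only C. matches kg·m²·s⁻³.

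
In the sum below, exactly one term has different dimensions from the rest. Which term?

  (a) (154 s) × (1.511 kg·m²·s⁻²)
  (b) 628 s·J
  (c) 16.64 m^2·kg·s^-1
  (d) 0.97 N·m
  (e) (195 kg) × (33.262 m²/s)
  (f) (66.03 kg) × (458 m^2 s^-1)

Reduce each to base SI dimensions:
  (a) [s] · [kg·m²·s⁻²] = kg·m²·s⁻¹
  (b) J·s = N·m·s = kg·m²·s⁻¹
  (c) kg·m²·s⁻¹
  (d) N·m = kg·m·s⁻²·m = kg·m²·s⁻²
  (e) [kg] · [m²·s⁻¹] = kg·m²·s⁻¹
  (f) [kg] · [m²·s⁻¹] = kg·m²·s⁻¹
All reduce to kg·m²·s⁻¹ except (d), which is kg·m²·s⁻².

(d)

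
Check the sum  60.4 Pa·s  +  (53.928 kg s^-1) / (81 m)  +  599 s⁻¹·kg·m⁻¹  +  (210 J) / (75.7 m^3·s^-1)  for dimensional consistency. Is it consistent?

Yes

Expand each in SI base units:
  60.4 Pa·s:  Pa·s = N·m⁻²·s = kg·m⁻¹·s⁻¹
  (53.928 kg s^-1) / (81 m):  [kg·s⁻¹] / [m] = kg·m⁻¹·s⁻¹
  599 s⁻¹·kg·m⁻¹:  kg·m⁻¹·s⁻¹
  (210 J) / (75.7 m^3·s^-1):  [kg·m²·s⁻²] / [m³·s⁻¹] = kg·m⁻¹·s⁻¹
Every term reduces to kg·m⁻¹·s⁻¹.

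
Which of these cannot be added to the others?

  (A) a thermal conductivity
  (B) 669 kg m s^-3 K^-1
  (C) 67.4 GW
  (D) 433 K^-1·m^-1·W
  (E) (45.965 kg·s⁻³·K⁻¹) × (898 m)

(C)

Dimensions:
  (A) [thermal conductivity] = kg·m·s⁻³·K⁻¹
  (B) kg·m·s⁻³·K⁻¹
  (C) W = J·s⁻¹ = kg·m²·s⁻³
  (D) W·m⁻¹·K⁻¹ = J·s⁻¹·m⁻¹·K⁻¹ = kg·m·s⁻³·K⁻¹
  (E) [kg·s⁻³·K⁻¹] · [m] = kg·m·s⁻³·K⁻¹
All reduce to kg·m·s⁻³·K⁻¹ except (C), which is kg·m²·s⁻³.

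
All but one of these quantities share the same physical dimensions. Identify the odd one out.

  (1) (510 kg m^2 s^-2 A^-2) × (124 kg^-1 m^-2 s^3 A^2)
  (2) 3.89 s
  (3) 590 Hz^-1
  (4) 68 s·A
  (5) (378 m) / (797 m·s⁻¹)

(4)

Reduce each to base SI dimensions:
  (1) [kg·m²·s⁻²·A⁻²] · [kg⁻¹·m⁻²·s³·A²] = s
  (2) s
  (3) Hz⁻¹ = (s⁻¹)⁻¹ = s
  (4) A·s = s·A
  (5) [m] / [m·s⁻¹] = s
All reduce to s except (4), which is s·A.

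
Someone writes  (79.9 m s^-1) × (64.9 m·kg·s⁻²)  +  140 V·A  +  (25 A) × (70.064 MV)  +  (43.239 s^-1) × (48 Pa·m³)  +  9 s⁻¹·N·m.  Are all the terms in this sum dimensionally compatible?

Yes

Dimensions:
  (79.9 m s^-1) × (64.9 m·kg·s⁻²):  [m·s⁻¹] · [kg·m·s⁻²] = kg·m²·s⁻³
  140 V·A:  V·A = J·C⁻¹·A = kg·m²·s⁻³
  (25 A) × (70.064 MV):  [A] · [kg·m²·s⁻³·A⁻¹] = kg·m²·s⁻³
  (43.239 s^-1) × (48 Pa·m³):  [s⁻¹] · [kg·m²·s⁻²] = kg·m²·s⁻³
  9 s⁻¹·N·m:  N·m·s⁻¹ = kg·m·s⁻²·m·s⁻¹ = kg·m²·s⁻³
Every term reduces to kg·m²·s⁻³.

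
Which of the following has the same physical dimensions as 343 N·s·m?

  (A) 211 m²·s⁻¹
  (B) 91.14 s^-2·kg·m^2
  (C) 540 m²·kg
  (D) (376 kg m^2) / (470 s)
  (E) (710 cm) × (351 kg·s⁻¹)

(D)

Reference: N·m·s = kg·m·s⁻²·m·s = kg·m²·s⁻¹.
Each option:
  (A) m²·s⁻¹
  (B) kg·m²·s⁻²
  (C) kg·m²
  (D) [kg·m²] / [s] = kg·m²·s⁻¹  ← same
  (E) [m] · [kg·s⁻¹] = kg·m·s⁻¹
Only (D) matches kg·m²·s⁻¹.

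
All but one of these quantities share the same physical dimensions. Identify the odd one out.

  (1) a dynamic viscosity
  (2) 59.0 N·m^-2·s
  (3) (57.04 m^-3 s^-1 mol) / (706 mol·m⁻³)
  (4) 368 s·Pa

(3)

Reduce each to base SI dimensions:
  (1) [dynamic viscosity] = kg·m⁻¹·s⁻¹
  (2) N·s·m⁻² = kg·m·s⁻²·s·m⁻² = kg·m⁻¹·s⁻¹
  (3) [m⁻³·s⁻¹·mol] / [m⁻³·mol] = s⁻¹
  (4) Pa·s = N·m⁻²·s = kg·m⁻¹·s⁻¹
All reduce to kg·m⁻¹·s⁻¹ except (3), which is s⁻¹.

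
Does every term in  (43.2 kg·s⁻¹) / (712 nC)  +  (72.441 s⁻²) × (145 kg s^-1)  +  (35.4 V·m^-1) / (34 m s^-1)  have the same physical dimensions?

No

Work out the base dimensions of each:
  (43.2 kg·s⁻¹) / (712 nC):  [kg·s⁻¹] / [s·A] = kg·s⁻²·A⁻¹
  (72.441 s⁻²) × (145 kg s^-1):  [s⁻²] · [kg·s⁻¹] = kg·s⁻³
  (35.4 V·m^-1) / (34 m s^-1):  [kg·m·s⁻³·A⁻¹] / [m·s⁻¹] = kg·s⁻²·A⁻¹
The terms do not share a single dimension (kg·s⁻²·A⁻¹ vs kg·s⁻³).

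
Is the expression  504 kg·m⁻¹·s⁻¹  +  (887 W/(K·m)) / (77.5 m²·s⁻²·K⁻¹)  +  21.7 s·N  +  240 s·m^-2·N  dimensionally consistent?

No

Reduce each to base SI dimensions:
  504 kg·m⁻¹·s⁻¹:  kg·m⁻¹·s⁻¹
  (887 W/(K·m)) / (77.5 m²·s⁻²·K⁻¹):  [kg·m·s⁻³·K⁻¹] / [m²·s⁻²·K⁻¹] = kg·m⁻¹·s⁻¹
  21.7 s·N:  N·s = kg·m·s⁻²·s = kg·m·s⁻¹
  240 s·m^-2·N:  N·s·m⁻² = kg·m·s⁻²·s·m⁻² = kg·m⁻¹·s⁻¹
The terms do not share a single dimension (kg·m·s⁻¹ vs kg·m⁻¹·s⁻¹).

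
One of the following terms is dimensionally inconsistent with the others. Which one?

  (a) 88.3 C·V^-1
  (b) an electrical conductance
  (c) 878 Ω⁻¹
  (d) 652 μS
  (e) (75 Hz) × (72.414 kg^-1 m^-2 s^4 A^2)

Reduce each to base SI dimensions:
  (a) C·V⁻¹ = s·A·(J·C⁻¹)⁻¹ = kg⁻¹·m⁻²·s⁴·A²
  (b) [electrical conductance] = kg⁻¹·m⁻²·s³·A²
  (c) Ω⁻¹ = (V·A⁻¹)⁻¹ = kg⁻¹·m⁻²·s³·A²
  (d) S = Ω⁻¹ = kg⁻¹·m⁻²·s³·A²
  (e) [s⁻¹] · [kg⁻¹·m⁻²·s⁴·A²] = kg⁻¹·m⁻²·s³·A²
All reduce to kg⁻¹·m⁻²·s³·A² except (a), which is kg⁻¹·m⁻²·s⁴·A².

(a)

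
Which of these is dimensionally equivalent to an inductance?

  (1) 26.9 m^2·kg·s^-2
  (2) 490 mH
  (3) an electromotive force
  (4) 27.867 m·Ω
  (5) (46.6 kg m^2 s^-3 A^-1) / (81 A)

(2)

Reference: [inductance] = kg·m²·s⁻²·A⁻².
Each option:
  (1) kg·m²·s⁻²
  (2) H = V·s·A⁻¹ = kg·m²·s⁻²·A⁻²  ← same
  (3) [electromotive force] = kg·m²·s⁻³·A⁻¹
  (4) Ω·m = V·A⁻¹·m = kg·m³·s⁻³·A⁻²
  (5) [kg·m²·s⁻³·A⁻¹] / [A] = kg·m²·s⁻³·A⁻²
Only (2) matches kg·m²·s⁻²·A⁻².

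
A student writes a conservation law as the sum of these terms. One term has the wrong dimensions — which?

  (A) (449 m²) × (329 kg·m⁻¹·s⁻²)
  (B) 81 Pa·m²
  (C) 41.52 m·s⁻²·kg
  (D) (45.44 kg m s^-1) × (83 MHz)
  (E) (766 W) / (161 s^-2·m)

(E)

Reduce each to base SI dimensions:
  (A) [m²] · [kg·m⁻¹·s⁻²] = kg·m·s⁻²
  (B) Pa·m² = N·m⁻²·m² = kg·m·s⁻²
  (C) kg·m·s⁻²
  (D) [kg·m·s⁻¹] · [s⁻¹] = kg·m·s⁻²
  (E) [kg·m²·s⁻³] / [m·s⁻²] = kg·m·s⁻¹
All reduce to kg·m·s⁻² except (E), which is kg·m·s⁻¹.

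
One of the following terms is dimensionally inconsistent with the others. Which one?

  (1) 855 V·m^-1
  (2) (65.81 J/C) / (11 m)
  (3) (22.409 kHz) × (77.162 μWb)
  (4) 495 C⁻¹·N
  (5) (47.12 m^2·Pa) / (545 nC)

(3)

Work out the base dimensions of each:
  (1) V·m⁻¹ = J·C⁻¹·m⁻¹ = kg·m·s⁻³·A⁻¹
  (2) [kg·m²·s⁻³·A⁻¹] / [m] = kg·m·s⁻³·A⁻¹
  (3) [s⁻¹] · [kg·m²·s⁻²·A⁻¹] = kg·m²·s⁻³·A⁻¹
  (4) N·C⁻¹ = kg·m·s⁻²·(s·A)⁻¹ = kg·m·s⁻³·A⁻¹
  (5) [kg·m·s⁻²] / [s·A] = kg·m·s⁻³·A⁻¹
All reduce to kg·m·s⁻³·A⁻¹ except (3), which is kg·m²·s⁻³·A⁻¹.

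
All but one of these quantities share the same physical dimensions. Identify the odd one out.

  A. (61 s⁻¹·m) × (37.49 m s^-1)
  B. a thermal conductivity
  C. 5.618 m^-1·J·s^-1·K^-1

A.

In SI base units:
  A. [m·s⁻¹] · [m·s⁻¹] = m²·s⁻²
  B. [thermal conductivity] = kg·m·s⁻³·K⁻¹
  C. J·s⁻¹·m⁻¹·K⁻¹ = N·m·s⁻¹·m⁻¹·K⁻¹ = kg·m·s⁻³·K⁻¹
All reduce to kg·m·s⁻³·K⁻¹ except A., which is m²·s⁻².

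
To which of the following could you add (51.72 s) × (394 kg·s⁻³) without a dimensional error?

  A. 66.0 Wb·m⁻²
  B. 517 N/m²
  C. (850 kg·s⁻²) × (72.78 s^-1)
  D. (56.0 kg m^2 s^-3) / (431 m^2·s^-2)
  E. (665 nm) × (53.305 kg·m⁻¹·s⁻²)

Reference: [s] · [kg·s⁻³] = kg·s⁻².
Each option:
  A. Wb·m⁻² = V·s·m⁻² = kg·s⁻²·A⁻¹
  B. N·m⁻² = kg·m·s⁻²·m⁻² = kg·m⁻¹·s⁻²
  C. [kg·s⁻²] · [s⁻¹] = kg·s⁻³
  D. [kg·m²·s⁻³] / [m²·s⁻²] = kg·s⁻¹
  E. [m] · [kg·m⁻¹·s⁻²] = kg·s⁻²  ← same
Only E. matches kg·s⁻².

E.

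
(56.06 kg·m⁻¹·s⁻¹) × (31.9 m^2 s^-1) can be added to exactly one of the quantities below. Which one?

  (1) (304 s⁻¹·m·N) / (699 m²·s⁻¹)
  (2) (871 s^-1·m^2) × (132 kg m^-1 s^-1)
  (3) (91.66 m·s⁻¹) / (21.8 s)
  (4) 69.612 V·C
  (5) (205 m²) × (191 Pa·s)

(2)

Reference: [kg·m⁻¹·s⁻¹] · [m²·s⁻¹] = kg·m·s⁻².
Each option:
  (1) [kg·m²·s⁻³] / [m²·s⁻¹] = kg·s⁻²
  (2) [m²·s⁻¹] · [kg·m⁻¹·s⁻¹] = kg·m·s⁻²  ← same
  (3) [m·s⁻¹] / [s] = m·s⁻²
  (4) C·V = s·A·J·C⁻¹ = kg·m²·s⁻²
  (5) [m²] · [kg·m⁻¹·s⁻¹] = kg·m·s⁻¹
Only (2) matches kg·m·s⁻².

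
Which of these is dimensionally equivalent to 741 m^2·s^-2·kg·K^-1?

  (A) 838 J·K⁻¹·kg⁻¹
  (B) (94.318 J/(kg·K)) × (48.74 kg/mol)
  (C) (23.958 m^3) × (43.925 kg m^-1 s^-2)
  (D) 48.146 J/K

(D)

Reference: kg·m²·s⁻²·K⁻¹.
Each option:
  (A) J·kg⁻¹·K⁻¹ = N·m·kg⁻¹·K⁻¹ = m²·s⁻²·K⁻¹
  (B) [m²·s⁻²·K⁻¹] · [kg·mol⁻¹] = kg·m²·s⁻²·K⁻¹·mol⁻¹
  (C) [m³] · [kg·m⁻¹·s⁻²] = kg·m²·s⁻²
  (D) J·K⁻¹ = N·m·K⁻¹ = kg·m²·s⁻²·K⁻¹  ← same
Only (D) matches kg·m²·s⁻²·K⁻¹.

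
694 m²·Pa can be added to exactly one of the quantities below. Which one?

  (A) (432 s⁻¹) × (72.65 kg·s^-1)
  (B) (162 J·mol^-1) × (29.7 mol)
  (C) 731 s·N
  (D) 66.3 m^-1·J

Reference: Pa·m² = N·m⁻²·m² = kg·m·s⁻².
Each option:
  (A) [s⁻¹] · [kg·s⁻¹] = kg·s⁻²
  (B) [kg·m²·s⁻²·mol⁻¹] · [mol] = kg·m²·s⁻²
  (C) N·s = kg·m·s⁻²·s = kg·m·s⁻¹
  (D) J·m⁻¹ = N·m·m⁻¹ = kg·m·s⁻²  ← same
Only (D) matches kg·m·s⁻².

(D)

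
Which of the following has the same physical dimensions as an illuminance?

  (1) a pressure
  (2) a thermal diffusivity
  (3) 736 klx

(3)

Reference: [illuminance] = m⁻²·cd.
Each option:
  (1) [pressure] = kg·m⁻¹·s⁻²
  (2) [thermal diffusivity] = m²·s⁻¹
  (3) lx = lm·m⁻² = m⁻²·cd  ← same
Only (3) matches m⁻²·cd.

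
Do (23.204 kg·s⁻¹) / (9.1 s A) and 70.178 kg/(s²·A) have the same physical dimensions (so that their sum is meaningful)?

Yes

In SI base units:
  (23.204 kg·s⁻¹) / (9.1 s A):  [kg·s⁻¹] / [s·A] = kg·s⁻²·A⁻¹
  70.178 kg/(s²·A):  kg·s⁻²·A⁻¹
Both are kg·s⁻²·A⁻¹, so they have the same dimensions and can be added.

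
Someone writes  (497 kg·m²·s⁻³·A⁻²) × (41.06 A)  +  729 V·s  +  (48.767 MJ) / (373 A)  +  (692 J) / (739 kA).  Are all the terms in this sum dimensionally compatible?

Reduce each to base SI dimensions:
  (497 kg·m²·s⁻³·A⁻²) × (41.06 A):  [kg·m²·s⁻³·A⁻²] · [A] = kg·m²·s⁻³·A⁻¹
  729 V·s:  V·s = J·C⁻¹·s = kg·m²·s⁻²·A⁻¹
  (48.767 MJ) / (373 A):  [kg·m²·s⁻²] / [A] = kg·m²·s⁻²·A⁻¹
  (692 J) / (739 kA):  [kg·m²·s⁻²] / [A] = kg·m²·s⁻²·A⁻¹
The terms do not share a single dimension (kg·m²·s⁻²·A⁻¹ vs kg·m²·s⁻³·A⁻¹).

No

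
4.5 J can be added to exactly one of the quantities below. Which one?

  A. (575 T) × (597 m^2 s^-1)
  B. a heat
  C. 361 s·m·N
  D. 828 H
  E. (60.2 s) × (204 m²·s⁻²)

B.

Reference: J = N·m = kg·m²·s⁻².
Each option:
  A. [kg·s⁻²·A⁻¹] · [m²·s⁻¹] = kg·m²·s⁻³·A⁻¹
  B. [heat] = kg·m²·s⁻²  ← same
  C. N·m·s = kg·m·s⁻²·m·s = kg·m²·s⁻¹
  D. H = V·s·A⁻¹ = kg·m²·s⁻²·A⁻²
  E. [s] · [m²·s⁻²] = m²·s⁻¹
Only B. matches kg·m²·s⁻².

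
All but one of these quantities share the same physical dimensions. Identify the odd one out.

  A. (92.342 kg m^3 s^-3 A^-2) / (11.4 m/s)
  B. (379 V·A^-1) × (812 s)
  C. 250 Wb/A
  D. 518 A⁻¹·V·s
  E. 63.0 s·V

E.

Dimensions:
  A. [kg·m³·s⁻³·A⁻²] / [m·s⁻¹] = kg·m²·s⁻²·A⁻²
  B. [kg·m²·s⁻³·A⁻²] · [s] = kg·m²·s⁻²·A⁻²
  C. Wb·A⁻¹ = V·s·A⁻¹ = kg·m²·s⁻²·A⁻²
  D. V·s·A⁻¹ = J·C⁻¹·s·A⁻¹ = kg·m²·s⁻²·A⁻²
  E. V·s = J·C⁻¹·s = kg·m²·s⁻²·A⁻¹
All reduce to kg·m²·s⁻²·A⁻² except E., which is kg·m²·s⁻²·A⁻¹.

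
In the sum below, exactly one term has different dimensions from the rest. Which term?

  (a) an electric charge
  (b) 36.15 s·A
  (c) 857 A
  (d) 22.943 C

Expand each in SI base units:
  (a) [electric charge] = s·A
  (b) A·s = s·A
  (c) A
  (d) C = s·A
All reduce to s·A except (c), which is A.

(c)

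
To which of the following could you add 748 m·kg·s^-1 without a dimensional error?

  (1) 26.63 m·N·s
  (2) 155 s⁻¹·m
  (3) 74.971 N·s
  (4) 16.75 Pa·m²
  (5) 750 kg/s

(3)

Reference: kg·m·s⁻¹.
Each option:
  (1) N·m·s = kg·m·s⁻²·m·s = kg·m²·s⁻¹
  (2) m·s⁻¹
  (3) N·s = kg·m·s⁻²·s = kg·m·s⁻¹  ← same
  (4) Pa·m² = N·m⁻²·m² = kg·m·s⁻²
  (5) kg·s⁻¹
Only (3) matches kg·m·s⁻¹.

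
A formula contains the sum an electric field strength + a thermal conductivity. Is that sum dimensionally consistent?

No

Reduce each to base SI dimensions:
  an electric field strength:  [electric field strength] = kg·m·s⁻³·A⁻¹
  a thermal conductivity:  [thermal conductivity] = kg·m·s⁻³·K⁻¹
kg·m·s⁻³·A⁻¹ ≠ kg·m·s⁻³·K⁻¹, so they cannot be added.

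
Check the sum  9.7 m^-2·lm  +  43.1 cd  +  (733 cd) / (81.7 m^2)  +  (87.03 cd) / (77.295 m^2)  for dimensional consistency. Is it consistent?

No

Reduce each to base SI dimensions:
  9.7 m^-2·lm:  lm·m⁻² = cd·m⁻² = m⁻²·cd
  43.1 cd:  cd
  (733 cd) / (81.7 m^2):  [cd] / [m²] = m⁻²·cd
  (87.03 cd) / (77.295 m^2):  [cd] / [m²] = m⁻²·cd
The terms do not share a single dimension (cd vs m⁻²·cd).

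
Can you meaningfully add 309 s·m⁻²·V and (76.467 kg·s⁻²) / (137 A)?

In SI base units:
  309 s·m⁻²·V:  V·s·m⁻² = J·C⁻¹·s·m⁻² = kg·s⁻²·A⁻¹
  (76.467 kg·s⁻²) / (137 A):  [kg·s⁻²] / [A] = kg·s⁻²·A⁻¹
Both are kg·s⁻²·A⁻¹, so they have the same dimensions and can be added.

Yes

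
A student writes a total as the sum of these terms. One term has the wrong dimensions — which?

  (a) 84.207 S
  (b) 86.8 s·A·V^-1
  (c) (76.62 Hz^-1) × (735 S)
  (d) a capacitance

(a)

Reduce each to base SI dimensions:
  (a) S = Ω⁻¹ = kg⁻¹·m⁻²·s³·A²
  (b) A·s·V⁻¹ = A·s·(J·C⁻¹)⁻¹ = kg⁻¹·m⁻²·s⁴·A²
  (c) [s] · [kg⁻¹·m⁻²·s³·A²] = kg⁻¹·m⁻²·s⁴·A²
  (d) [capacitance] = kg⁻¹·m⁻²·s⁴·A²
All reduce to kg⁻¹·m⁻²·s⁴·A² except (a), which is kg⁻¹·m⁻²·s³·A².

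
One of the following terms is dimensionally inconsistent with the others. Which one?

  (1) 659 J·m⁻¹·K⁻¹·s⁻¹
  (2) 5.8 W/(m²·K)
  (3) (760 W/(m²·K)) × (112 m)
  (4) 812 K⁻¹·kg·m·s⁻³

(2)

Work out the base dimensions of each:
  (1) J·s⁻¹·m⁻¹·K⁻¹ = N·m·s⁻¹·m⁻¹·K⁻¹ = kg·m·s⁻³·K⁻¹
  (2) W·m⁻²·K⁻¹ = J·s⁻¹·m⁻²·K⁻¹ = kg·s⁻³·K⁻¹
  (3) [kg·s⁻³·K⁻¹] · [m] = kg·m·s⁻³·K⁻¹
  (4) kg·m·s⁻³·K⁻¹
All reduce to kg·m·s⁻³·K⁻¹ except (2), which is kg·s⁻³·K⁻¹.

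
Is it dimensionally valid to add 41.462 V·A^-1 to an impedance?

Yes

Reduce each to base SI dimensions:
  41.462 V·A^-1:  V·A⁻¹ = J·C⁻¹·A⁻¹ = kg·m²·s⁻³·A⁻²
  an impedance:  [impedance] = kg·m²·s⁻³·A⁻²
Both are kg·m²·s⁻³·A⁻², so they have the same dimensions and can be added.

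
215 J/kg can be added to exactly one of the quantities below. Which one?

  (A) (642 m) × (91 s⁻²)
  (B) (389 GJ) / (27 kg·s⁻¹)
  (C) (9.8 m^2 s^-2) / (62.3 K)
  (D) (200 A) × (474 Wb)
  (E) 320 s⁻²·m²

(E)

Reference: J·kg⁻¹ = N·m·kg⁻¹ = m²·s⁻².
Each option:
  (A) [m] · [s⁻²] = m·s⁻²
  (B) [kg·m²·s⁻²] / [kg·s⁻¹] = m²·s⁻¹
  (C) [m²·s⁻²] / [K] = m²·s⁻²·K⁻¹
  (D) [A] · [kg·m²·s⁻²·A⁻¹] = kg·m²·s⁻²
  (E) m²·s⁻²  ← same
Only (E) matches m²·s⁻².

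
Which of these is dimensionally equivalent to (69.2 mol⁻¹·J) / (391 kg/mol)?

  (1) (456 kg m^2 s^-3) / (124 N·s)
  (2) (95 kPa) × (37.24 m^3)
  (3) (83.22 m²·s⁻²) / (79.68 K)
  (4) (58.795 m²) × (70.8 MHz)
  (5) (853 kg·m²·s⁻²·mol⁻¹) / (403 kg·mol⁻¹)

Reference: [kg·m²·s⁻²·mol⁻¹] / [kg·mol⁻¹] = m²·s⁻².
Each option:
  (1) [kg·m²·s⁻³] / [kg·m·s⁻¹] = m·s⁻²
  (2) [kg·m⁻¹·s⁻²] · [m³] = kg·m²·s⁻²
  (3) [m²·s⁻²] / [K] = m²·s⁻²·K⁻¹
  (4) [m²] · [s⁻¹] = m²·s⁻¹
  (5) [kg·m²·s⁻²·mol⁻¹] / [kg·mol⁻¹] = m²·s⁻²  ← same
Only (5) matches m²·s⁻².

(5)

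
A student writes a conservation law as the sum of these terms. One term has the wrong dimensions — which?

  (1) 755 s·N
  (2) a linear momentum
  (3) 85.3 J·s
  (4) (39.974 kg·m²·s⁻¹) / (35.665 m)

In SI base units:
  (1) N·s = kg·m·s⁻²·s = kg·m·s⁻¹
  (2) [linear momentum] = kg·m·s⁻¹
  (3) J·s = N·m·s = kg·m²·s⁻¹
  (4) [kg·m²·s⁻¹] / [m] = kg·m·s⁻¹
All reduce to kg·m·s⁻¹ except (3), which is kg·m²·s⁻¹.

(3)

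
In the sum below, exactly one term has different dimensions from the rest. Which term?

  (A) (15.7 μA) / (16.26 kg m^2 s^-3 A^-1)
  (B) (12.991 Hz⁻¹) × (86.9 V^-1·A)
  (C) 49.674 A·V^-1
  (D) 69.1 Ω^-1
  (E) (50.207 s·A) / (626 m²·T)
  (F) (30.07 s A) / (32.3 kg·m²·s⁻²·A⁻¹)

(B)

Dimensions:
  (A) [A] / [kg·m²·s⁻³·A⁻¹] = kg⁻¹·m⁻²·s³·A²
  (B) [s] · [kg⁻¹·m⁻²·s³·A²] = kg⁻¹·m⁻²·s⁴·A²
  (C) A·V⁻¹ = A·(J·C⁻¹)⁻¹ = kg⁻¹·m⁻²·s³·A²
  (D) Ω⁻¹ = (V·A⁻¹)⁻¹ = kg⁻¹·m⁻²·s³·A²
  (E) [s·A] / [kg·m²·s⁻²·A⁻¹] = kg⁻¹·m⁻²·s³·A²
  (F) [s·A] / [kg·m²·s⁻²·A⁻¹] = kg⁻¹·m⁻²·s³·A²
All reduce to kg⁻¹·m⁻²·s³·A² except (B), which is kg⁻¹·m⁻²·s⁴·A².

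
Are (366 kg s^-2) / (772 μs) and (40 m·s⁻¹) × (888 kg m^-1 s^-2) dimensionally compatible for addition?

Yes

Dimensions:
  (366 kg s^-2) / (772 μs):  [kg·s⁻²] / [s] = kg·s⁻³
  (40 m·s⁻¹) × (888 kg m^-1 s^-2):  [m·s⁻¹] · [kg·m⁻¹·s⁻²] = kg·s⁻³
Both are kg·s⁻³, so they have the same dimensions and can be added.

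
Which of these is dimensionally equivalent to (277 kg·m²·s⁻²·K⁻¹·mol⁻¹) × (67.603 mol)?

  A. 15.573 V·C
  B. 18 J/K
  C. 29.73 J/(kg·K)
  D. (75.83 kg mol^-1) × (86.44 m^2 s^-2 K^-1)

Reference: [kg·m²·s⁻²·K⁻¹·mol⁻¹] · [mol] = kg·m²·s⁻²·K⁻¹.
Each option:
  A. C·V = s·A·J·C⁻¹ = kg·m²·s⁻²
  B. J·K⁻¹ = N·m·K⁻¹ = kg·m²·s⁻²·K⁻¹  ← same
  C. J·kg⁻¹·K⁻¹ = N·m·kg⁻¹·K⁻¹ = m²·s⁻²·K⁻¹
  D. [kg·mol⁻¹] · [m²·s⁻²·K⁻¹] = kg·m²·s⁻²·K⁻¹·mol⁻¹
Only B. matches kg·m²·s⁻²·K⁻¹.

B.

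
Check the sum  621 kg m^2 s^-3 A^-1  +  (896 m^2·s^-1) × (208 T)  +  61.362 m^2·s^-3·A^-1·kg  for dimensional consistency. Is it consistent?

Work out the base dimensions of each:
  621 kg m^2 s^-3 A^-1:  kg·m²·s⁻³·A⁻¹
  (896 m^2·s^-1) × (208 T):  [m²·s⁻¹] · [kg·s⁻²·A⁻¹] = kg·m²·s⁻³·A⁻¹
  61.362 m^2·s^-3·A^-1·kg:  kg·m²·s⁻³·A⁻¹
Every term reduces to kg·m²·s⁻³·A⁻¹.

Yes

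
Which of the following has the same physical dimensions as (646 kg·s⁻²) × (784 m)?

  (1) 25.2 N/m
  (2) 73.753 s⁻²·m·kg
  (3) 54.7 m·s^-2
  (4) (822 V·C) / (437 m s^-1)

(2)

Reference: [kg·s⁻²] · [m] = kg·m·s⁻².
Each option:
  (1) N·m⁻¹ = kg·m·s⁻²·m⁻¹ = kg·s⁻²
  (2) kg·m·s⁻²  ← same
  (3) m·s⁻²
  (4) [kg·m²·s⁻²] / [m·s⁻¹] = kg·m·s⁻¹
Only (2) matches kg·m·s⁻².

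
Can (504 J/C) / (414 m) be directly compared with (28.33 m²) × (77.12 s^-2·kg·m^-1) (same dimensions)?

No

In SI base units:
  (504 J/C) / (414 m):  [kg·m²·s⁻³·A⁻¹] / [m] = kg·m·s⁻³·A⁻¹
  (28.33 m²) × (77.12 s^-2·kg·m^-1):  [m²] · [kg·m⁻¹·s⁻²] = kg·m·s⁻²
kg·m·s⁻³·A⁻¹ ≠ kg·m·s⁻², so they cannot be added.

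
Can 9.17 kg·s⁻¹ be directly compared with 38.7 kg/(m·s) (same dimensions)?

In SI base units:
  9.17 kg·s⁻¹:  kg·s⁻¹
  38.7 kg/(m·s):  kg·m⁻¹·s⁻¹
kg·s⁻¹ ≠ kg·m⁻¹·s⁻¹, so they cannot be added.

No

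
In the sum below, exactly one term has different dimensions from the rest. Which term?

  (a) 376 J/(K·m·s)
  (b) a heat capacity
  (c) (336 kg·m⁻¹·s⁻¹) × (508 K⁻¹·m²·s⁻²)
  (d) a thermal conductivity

(b)

Work out the base dimensions of each:
  (a) J·s⁻¹·m⁻¹·K⁻¹ = N·m·s⁻¹·m⁻¹·K⁻¹ = kg·m·s⁻³·K⁻¹
  (b) [heat capacity] = kg·m²·s⁻²·K⁻¹
  (c) [kg·m⁻¹·s⁻¹] · [m²·s⁻²·K⁻¹] = kg·m·s⁻³·K⁻¹
  (d) [thermal conductivity] = kg·m·s⁻³·K⁻¹
All reduce to kg·m·s⁻³·K⁻¹ except (b), which is kg·m²·s⁻²·K⁻¹.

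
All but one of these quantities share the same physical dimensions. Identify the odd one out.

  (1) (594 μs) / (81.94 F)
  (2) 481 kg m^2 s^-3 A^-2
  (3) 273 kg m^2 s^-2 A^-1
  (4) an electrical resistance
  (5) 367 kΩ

(3)

Dimensions:
  (1) [s] / [kg⁻¹·m⁻²·s⁴·A²] = kg·m²·s⁻³·A⁻²
  (2) kg·m²·s⁻³·A⁻²
  (3) kg·m²·s⁻²·A⁻¹
  (4) [electrical resistance] = kg·m²·s⁻³·A⁻²
  (5) Ω = V·A⁻¹ = kg·m²·s⁻³·A⁻²
All reduce to kg·m²·s⁻³·A⁻² except (3), which is kg·m²·s⁻²·A⁻¹.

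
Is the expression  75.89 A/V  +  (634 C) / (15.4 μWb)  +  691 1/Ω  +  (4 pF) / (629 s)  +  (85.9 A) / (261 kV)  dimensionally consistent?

Expand each in SI base units:
  75.89 A/V:  A·V⁻¹ = A·(J·C⁻¹)⁻¹ = kg⁻¹·m⁻²·s³·A²
  (634 C) / (15.4 μWb):  [s·A] / [kg·m²·s⁻²·A⁻¹] = kg⁻¹·m⁻²·s³·A²
  691 1/Ω:  Ω⁻¹ = (V·A⁻¹)⁻¹ = kg⁻¹·m⁻²·s³·A²
  (4 pF) / (629 s):  [kg⁻¹·m⁻²·s⁴·A²] / [s] = kg⁻¹·m⁻²·s³·A²
  (85.9 A) / (261 kV):  [A] / [kg·m²·s⁻³·A⁻¹] = kg⁻¹·m⁻²·s³·A²
Every term reduces to kg⁻¹·m⁻²·s³·A².

Yes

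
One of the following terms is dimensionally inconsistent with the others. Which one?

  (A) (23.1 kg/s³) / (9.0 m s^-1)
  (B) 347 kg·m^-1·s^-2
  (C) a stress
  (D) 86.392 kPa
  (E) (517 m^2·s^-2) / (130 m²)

(E)

Dimensions:
  (A) [kg·s⁻³] / [m·s⁻¹] = kg·m⁻¹·s⁻²
  (B) kg·m⁻¹·s⁻²
  (C) [stress] = kg·m⁻¹·s⁻²
  (D) Pa = N·m⁻² = kg·m⁻¹·s⁻²
  (E) [m²·s⁻²] / [m²] = s⁻²
All reduce to kg·m⁻¹·s⁻² except (E), which is s⁻².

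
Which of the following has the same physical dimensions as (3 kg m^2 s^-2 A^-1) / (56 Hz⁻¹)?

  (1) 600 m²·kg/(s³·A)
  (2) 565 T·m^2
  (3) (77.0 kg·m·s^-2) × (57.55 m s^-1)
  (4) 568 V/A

(1)

Reference: [kg·m²·s⁻²·A⁻¹] / [s] = kg·m²·s⁻³·A⁻¹.
Each option:
  (1) kg·m²·s⁻³·A⁻¹  ← same
  (2) T·m² = Wb·m⁻²·m² = kg·m²·s⁻²·A⁻¹
  (3) [kg·m·s⁻²] · [m·s⁻¹] = kg·m²·s⁻³
  (4) V·A⁻¹ = J·C⁻¹·A⁻¹ = kg·m²·s⁻³·A⁻²
Only (1) matches kg·m²·s⁻³·A⁻¹.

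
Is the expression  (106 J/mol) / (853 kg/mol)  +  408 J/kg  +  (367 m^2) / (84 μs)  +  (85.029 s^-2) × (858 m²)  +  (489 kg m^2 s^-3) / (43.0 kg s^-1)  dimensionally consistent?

Reduce each to base SI dimensions:
  (106 J/mol) / (853 kg/mol):  [kg·m²·s⁻²·mol⁻¹] / [kg·mol⁻¹] = m²·s⁻²
  408 J/kg:  J·kg⁻¹ = N·m·kg⁻¹ = m²·s⁻²
  (367 m^2) / (84 μs):  [m²] / [s] = m²·s⁻¹
  (85.029 s^-2) × (858 m²):  [s⁻²] · [m²] = m²·s⁻²
  (489 kg m^2 s^-3) / (43.0 kg s^-1):  [kg·m²·s⁻³] / [kg·s⁻¹] = m²·s⁻²
The terms do not share a single dimension (m²·s⁻² vs m²·s⁻¹).

No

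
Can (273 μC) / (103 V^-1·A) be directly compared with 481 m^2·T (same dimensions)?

Expand each in SI base units:
  (273 μC) / (103 V^-1·A):  [s·A] / [kg⁻¹·m⁻²·s³·A²] = kg·m²·s⁻²·A⁻¹
  481 m^2·T:  T·m² = Wb·m⁻²·m² = kg·m²·s⁻²·A⁻¹
Both are kg·m²·s⁻²·A⁻¹, so they have the same dimensions and can be added.

Yes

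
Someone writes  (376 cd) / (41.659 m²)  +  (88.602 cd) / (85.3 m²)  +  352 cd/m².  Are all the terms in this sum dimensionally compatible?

Work out the base dimensions of each:
  (376 cd) / (41.659 m²):  [cd] / [m²] = m⁻²·cd
  (88.602 cd) / (85.3 m²):  [cd] / [m²] = m⁻²·cd
  352 cd/m²:  cd·m⁻² = m⁻²·cd
Every term reduces to m⁻²·cd.

Yes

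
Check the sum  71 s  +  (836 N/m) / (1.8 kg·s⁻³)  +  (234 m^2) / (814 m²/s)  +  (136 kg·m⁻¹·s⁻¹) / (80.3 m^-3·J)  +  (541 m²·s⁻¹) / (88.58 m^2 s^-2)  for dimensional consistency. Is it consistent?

Expand each in SI base units:
  71 s:  s
  (836 N/m) / (1.8 kg·s⁻³):  [kg·s⁻²] / [kg·s⁻³] = s
  (234 m^2) / (814 m²/s):  [m²] / [m²·s⁻¹] = s
  (136 kg·m⁻¹·s⁻¹) / (80.3 m^-3·J):  [kg·m⁻¹·s⁻¹] / [kg·m⁻¹·s⁻²] = s
  (541 m²·s⁻¹) / (88.58 m^2 s^-2):  [m²·s⁻¹] / [m²·s⁻²] = s
Every term reduces to s.

Yes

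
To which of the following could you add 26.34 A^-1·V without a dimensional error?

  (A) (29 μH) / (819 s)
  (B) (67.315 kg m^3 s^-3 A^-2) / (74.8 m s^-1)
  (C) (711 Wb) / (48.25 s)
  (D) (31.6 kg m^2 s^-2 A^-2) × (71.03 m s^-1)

Reference: V·A⁻¹ = J·C⁻¹·A⁻¹ = kg·m²·s⁻³·A⁻².
Each option:
  (A) [kg·m²·s⁻²·A⁻²] / [s] = kg·m²·s⁻³·A⁻²  ← same
  (B) [kg·m³·s⁻³·A⁻²] / [m·s⁻¹] = kg·m²·s⁻²·A⁻²
  (C) [kg·m²·s⁻²·A⁻¹] / [s] = kg·m²·s⁻³·A⁻¹
  (D) [kg·m²·s⁻²·A⁻²] · [m·s⁻¹] = kg·m³·s⁻³·A⁻²
Only (A) matches kg·m²·s⁻³·A⁻².

(A)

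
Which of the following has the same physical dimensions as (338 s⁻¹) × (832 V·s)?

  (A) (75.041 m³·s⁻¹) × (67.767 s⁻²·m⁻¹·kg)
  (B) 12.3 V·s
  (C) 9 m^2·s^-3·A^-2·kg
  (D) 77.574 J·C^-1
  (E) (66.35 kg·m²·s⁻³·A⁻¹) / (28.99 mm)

(D)

Reference: [s⁻¹] · [kg·m²·s⁻²·A⁻¹] = kg·m²·s⁻³·A⁻¹.
Each option:
  (A) [m³·s⁻¹] · [kg·m⁻¹·s⁻²] = kg·m²·s⁻³
  (B) V·s = J·C⁻¹·s = kg·m²·s⁻²·A⁻¹
  (C) kg·m²·s⁻³·A⁻²
  (D) J·C⁻¹ = N·m·(s·A)⁻¹ = kg·m²·s⁻³·A⁻¹  ← same
  (E) [kg·m²·s⁻³·A⁻¹] / [m] = kg·m·s⁻³·A⁻¹
Only (D) matches kg·m²·s⁻³·A⁻¹.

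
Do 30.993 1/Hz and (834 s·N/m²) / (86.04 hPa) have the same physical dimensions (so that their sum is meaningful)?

Dimensions:
  30.993 1/Hz:  Hz⁻¹ = (s⁻¹)⁻¹ = s
  (834 s·N/m²) / (86.04 hPa):  [kg·m⁻¹·s⁻¹] / [kg·m⁻¹·s⁻²] = s
Both are s, so they have the same dimensions and can be added.

Yes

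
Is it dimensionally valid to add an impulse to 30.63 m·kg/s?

Dimensions:
  an impulse:  [impulse] = kg·m·s⁻¹
  30.63 m·kg/s:  kg·m·s⁻¹
Both are kg·m·s⁻¹, so they have the same dimensions and can be added.

Yes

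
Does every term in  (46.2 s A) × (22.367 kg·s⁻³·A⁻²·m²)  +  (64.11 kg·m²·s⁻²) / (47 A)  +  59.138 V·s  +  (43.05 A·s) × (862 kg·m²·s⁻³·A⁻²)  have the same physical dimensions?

Yes

In SI base units:
  (46.2 s A) × (22.367 kg·s⁻³·A⁻²·m²):  [s·A] · [kg·m²·s⁻³·A⁻²] = kg·m²·s⁻²·A⁻¹
  (64.11 kg·m²·s⁻²) / (47 A):  [kg·m²·s⁻²] / [A] = kg·m²·s⁻²·A⁻¹
  59.138 V·s:  V·s = J·C⁻¹·s = kg·m²·s⁻²·A⁻¹
  (43.05 A·s) × (862 kg·m²·s⁻³·A⁻²):  [s·A] · [kg·m²·s⁻³·A⁻²] = kg·m²·s⁻²·A⁻¹
Every term reduces to kg·m²·s⁻²·A⁻¹.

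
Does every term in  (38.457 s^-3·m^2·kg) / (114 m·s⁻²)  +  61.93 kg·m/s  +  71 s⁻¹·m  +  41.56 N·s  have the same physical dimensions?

Dimensions:
  (38.457 s^-3·m^2·kg) / (114 m·s⁻²):  [kg·m²·s⁻³] / [m·s⁻²] = kg·m·s⁻¹
  61.93 kg·m/s:  kg·m·s⁻¹
  71 s⁻¹·m:  m·s⁻¹
  41.56 N·s:  N·s = kg·m·s⁻²·s = kg·m·s⁻¹
The terms do not share a single dimension (kg·m·s⁻¹ vs m·s⁻¹).

No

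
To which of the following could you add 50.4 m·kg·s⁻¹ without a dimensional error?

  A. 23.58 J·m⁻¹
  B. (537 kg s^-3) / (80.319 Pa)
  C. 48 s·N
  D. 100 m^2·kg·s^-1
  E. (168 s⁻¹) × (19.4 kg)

C.

Reference: kg·m·s⁻¹.
Each option:
  A. J·m⁻¹ = N·m·m⁻¹ = kg·m·s⁻²
  B. [kg·s⁻³] / [kg·m⁻¹·s⁻²] = m·s⁻¹
  C. N·s = kg·m·s⁻²·s = kg·m·s⁻¹  ← same
  D. kg·m²·s⁻¹
  E. [s⁻¹] · [kg] = kg·s⁻¹
Only C. matches kg·m·s⁻¹.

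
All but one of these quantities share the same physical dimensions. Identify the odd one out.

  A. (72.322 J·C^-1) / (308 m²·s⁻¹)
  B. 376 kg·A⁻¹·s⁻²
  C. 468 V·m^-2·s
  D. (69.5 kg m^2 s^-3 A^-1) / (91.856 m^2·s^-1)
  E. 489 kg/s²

Reduce each to base SI dimensions:
  A. [kg·m²·s⁻³·A⁻¹] / [m²·s⁻¹] = kg·s⁻²·A⁻¹
  B. kg·s⁻²·A⁻¹
  C. V·s·m⁻² = J·C⁻¹·s·m⁻² = kg·s⁻²·A⁻¹
  D. [kg·m²·s⁻³·A⁻¹] / [m²·s⁻¹] = kg·s⁻²·A⁻¹
  E. kg·s⁻²
All reduce to kg·s⁻²·A⁻¹ except E., which is kg·s⁻².

E.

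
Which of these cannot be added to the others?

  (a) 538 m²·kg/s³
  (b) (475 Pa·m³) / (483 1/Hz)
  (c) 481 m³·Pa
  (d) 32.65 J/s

(c)

Dimensions:
  (a) kg·m²·s⁻³
  (b) [kg·m²·s⁻²] / [s] = kg·m²·s⁻³
  (c) Pa·m³ = N·m⁻²·m³ = kg·m²·s⁻²
  (d) J·s⁻¹ = N·m·s⁻¹ = kg·m²·s⁻³
All reduce to kg·m²·s⁻³ except (c), which is kg·m²·s⁻².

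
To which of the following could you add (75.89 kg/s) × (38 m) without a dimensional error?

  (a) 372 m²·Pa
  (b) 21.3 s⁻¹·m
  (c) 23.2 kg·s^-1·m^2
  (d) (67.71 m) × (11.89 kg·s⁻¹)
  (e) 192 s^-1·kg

Reference: [kg·s⁻¹] · [m] = kg·m·s⁻¹.
Each option:
  (a) Pa·m² = N·m⁻²·m² = kg·m·s⁻²
  (b) m·s⁻¹
  (c) kg·m²·s⁻¹
  (d) [m] · [kg·s⁻¹] = kg·m·s⁻¹  ← same
  (e) kg·s⁻¹
Only (d) matches kg·m·s⁻¹.

(d)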